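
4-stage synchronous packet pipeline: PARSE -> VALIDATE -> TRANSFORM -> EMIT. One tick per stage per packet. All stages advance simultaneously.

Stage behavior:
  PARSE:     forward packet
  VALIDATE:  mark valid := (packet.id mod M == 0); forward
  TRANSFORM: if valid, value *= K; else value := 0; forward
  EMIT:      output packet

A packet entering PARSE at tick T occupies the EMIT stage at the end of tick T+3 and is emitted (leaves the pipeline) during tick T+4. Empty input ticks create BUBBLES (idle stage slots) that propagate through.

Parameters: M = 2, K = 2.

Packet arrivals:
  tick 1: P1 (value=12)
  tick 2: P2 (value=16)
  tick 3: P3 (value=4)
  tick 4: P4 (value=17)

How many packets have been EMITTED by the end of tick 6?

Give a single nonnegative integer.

Tick 1: [PARSE:P1(v=12,ok=F), VALIDATE:-, TRANSFORM:-, EMIT:-] out:-; in:P1
Tick 2: [PARSE:P2(v=16,ok=F), VALIDATE:P1(v=12,ok=F), TRANSFORM:-, EMIT:-] out:-; in:P2
Tick 3: [PARSE:P3(v=4,ok=F), VALIDATE:P2(v=16,ok=T), TRANSFORM:P1(v=0,ok=F), EMIT:-] out:-; in:P3
Tick 4: [PARSE:P4(v=17,ok=F), VALIDATE:P3(v=4,ok=F), TRANSFORM:P2(v=32,ok=T), EMIT:P1(v=0,ok=F)] out:-; in:P4
Tick 5: [PARSE:-, VALIDATE:P4(v=17,ok=T), TRANSFORM:P3(v=0,ok=F), EMIT:P2(v=32,ok=T)] out:P1(v=0); in:-
Tick 6: [PARSE:-, VALIDATE:-, TRANSFORM:P4(v=34,ok=T), EMIT:P3(v=0,ok=F)] out:P2(v=32); in:-
Emitted by tick 6: ['P1', 'P2']

Answer: 2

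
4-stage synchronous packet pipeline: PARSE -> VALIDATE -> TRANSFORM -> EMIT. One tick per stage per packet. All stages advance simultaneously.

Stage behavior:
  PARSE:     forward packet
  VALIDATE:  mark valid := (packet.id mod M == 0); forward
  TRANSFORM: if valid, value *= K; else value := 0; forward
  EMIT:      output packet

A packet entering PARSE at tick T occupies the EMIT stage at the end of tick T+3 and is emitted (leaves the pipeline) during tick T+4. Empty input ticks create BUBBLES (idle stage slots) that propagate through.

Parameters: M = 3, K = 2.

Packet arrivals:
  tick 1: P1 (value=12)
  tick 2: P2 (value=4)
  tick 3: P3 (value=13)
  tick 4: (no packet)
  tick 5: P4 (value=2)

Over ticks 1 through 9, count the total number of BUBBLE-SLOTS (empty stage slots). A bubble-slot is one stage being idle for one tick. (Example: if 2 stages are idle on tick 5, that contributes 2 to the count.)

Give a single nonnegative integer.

Answer: 20

Derivation:
Tick 1: [PARSE:P1(v=12,ok=F), VALIDATE:-, TRANSFORM:-, EMIT:-] out:-; bubbles=3
Tick 2: [PARSE:P2(v=4,ok=F), VALIDATE:P1(v=12,ok=F), TRANSFORM:-, EMIT:-] out:-; bubbles=2
Tick 3: [PARSE:P3(v=13,ok=F), VALIDATE:P2(v=4,ok=F), TRANSFORM:P1(v=0,ok=F), EMIT:-] out:-; bubbles=1
Tick 4: [PARSE:-, VALIDATE:P3(v=13,ok=T), TRANSFORM:P2(v=0,ok=F), EMIT:P1(v=0,ok=F)] out:-; bubbles=1
Tick 5: [PARSE:P4(v=2,ok=F), VALIDATE:-, TRANSFORM:P3(v=26,ok=T), EMIT:P2(v=0,ok=F)] out:P1(v=0); bubbles=1
Tick 6: [PARSE:-, VALIDATE:P4(v=2,ok=F), TRANSFORM:-, EMIT:P3(v=26,ok=T)] out:P2(v=0); bubbles=2
Tick 7: [PARSE:-, VALIDATE:-, TRANSFORM:P4(v=0,ok=F), EMIT:-] out:P3(v=26); bubbles=3
Tick 8: [PARSE:-, VALIDATE:-, TRANSFORM:-, EMIT:P4(v=0,ok=F)] out:-; bubbles=3
Tick 9: [PARSE:-, VALIDATE:-, TRANSFORM:-, EMIT:-] out:P4(v=0); bubbles=4
Total bubble-slots: 20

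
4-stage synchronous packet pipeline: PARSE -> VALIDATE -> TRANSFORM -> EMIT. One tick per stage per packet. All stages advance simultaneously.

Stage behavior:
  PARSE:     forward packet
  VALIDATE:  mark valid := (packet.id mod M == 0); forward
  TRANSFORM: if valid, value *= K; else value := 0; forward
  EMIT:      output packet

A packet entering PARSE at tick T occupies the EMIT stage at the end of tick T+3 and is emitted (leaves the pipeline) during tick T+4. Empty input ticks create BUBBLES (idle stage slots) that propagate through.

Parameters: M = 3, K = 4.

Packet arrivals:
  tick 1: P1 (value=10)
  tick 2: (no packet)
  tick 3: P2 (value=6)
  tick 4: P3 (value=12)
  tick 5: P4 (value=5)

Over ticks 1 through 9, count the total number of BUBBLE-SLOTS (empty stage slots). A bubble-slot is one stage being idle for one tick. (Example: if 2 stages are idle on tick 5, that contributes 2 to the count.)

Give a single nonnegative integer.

Tick 1: [PARSE:P1(v=10,ok=F), VALIDATE:-, TRANSFORM:-, EMIT:-] out:-; bubbles=3
Tick 2: [PARSE:-, VALIDATE:P1(v=10,ok=F), TRANSFORM:-, EMIT:-] out:-; bubbles=3
Tick 3: [PARSE:P2(v=6,ok=F), VALIDATE:-, TRANSFORM:P1(v=0,ok=F), EMIT:-] out:-; bubbles=2
Tick 4: [PARSE:P3(v=12,ok=F), VALIDATE:P2(v=6,ok=F), TRANSFORM:-, EMIT:P1(v=0,ok=F)] out:-; bubbles=1
Tick 5: [PARSE:P4(v=5,ok=F), VALIDATE:P3(v=12,ok=T), TRANSFORM:P2(v=0,ok=F), EMIT:-] out:P1(v=0); bubbles=1
Tick 6: [PARSE:-, VALIDATE:P4(v=5,ok=F), TRANSFORM:P3(v=48,ok=T), EMIT:P2(v=0,ok=F)] out:-; bubbles=1
Tick 7: [PARSE:-, VALIDATE:-, TRANSFORM:P4(v=0,ok=F), EMIT:P3(v=48,ok=T)] out:P2(v=0); bubbles=2
Tick 8: [PARSE:-, VALIDATE:-, TRANSFORM:-, EMIT:P4(v=0,ok=F)] out:P3(v=48); bubbles=3
Tick 9: [PARSE:-, VALIDATE:-, TRANSFORM:-, EMIT:-] out:P4(v=0); bubbles=4
Total bubble-slots: 20

Answer: 20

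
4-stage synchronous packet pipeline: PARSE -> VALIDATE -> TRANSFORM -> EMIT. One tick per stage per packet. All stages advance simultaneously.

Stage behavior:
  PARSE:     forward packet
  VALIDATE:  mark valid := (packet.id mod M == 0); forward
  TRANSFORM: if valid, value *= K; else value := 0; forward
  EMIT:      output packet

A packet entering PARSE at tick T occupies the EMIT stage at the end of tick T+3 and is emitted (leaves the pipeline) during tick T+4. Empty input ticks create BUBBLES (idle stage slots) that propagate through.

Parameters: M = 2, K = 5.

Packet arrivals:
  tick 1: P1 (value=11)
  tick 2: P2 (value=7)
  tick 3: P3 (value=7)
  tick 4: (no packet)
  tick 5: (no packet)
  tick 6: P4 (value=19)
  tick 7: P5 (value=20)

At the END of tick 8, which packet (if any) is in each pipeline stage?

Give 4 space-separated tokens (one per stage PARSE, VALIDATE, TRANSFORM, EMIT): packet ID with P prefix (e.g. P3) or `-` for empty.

Tick 1: [PARSE:P1(v=11,ok=F), VALIDATE:-, TRANSFORM:-, EMIT:-] out:-; in:P1
Tick 2: [PARSE:P2(v=7,ok=F), VALIDATE:P1(v=11,ok=F), TRANSFORM:-, EMIT:-] out:-; in:P2
Tick 3: [PARSE:P3(v=7,ok=F), VALIDATE:P2(v=7,ok=T), TRANSFORM:P1(v=0,ok=F), EMIT:-] out:-; in:P3
Tick 4: [PARSE:-, VALIDATE:P3(v=7,ok=F), TRANSFORM:P2(v=35,ok=T), EMIT:P1(v=0,ok=F)] out:-; in:-
Tick 5: [PARSE:-, VALIDATE:-, TRANSFORM:P3(v=0,ok=F), EMIT:P2(v=35,ok=T)] out:P1(v=0); in:-
Tick 6: [PARSE:P4(v=19,ok=F), VALIDATE:-, TRANSFORM:-, EMIT:P3(v=0,ok=F)] out:P2(v=35); in:P4
Tick 7: [PARSE:P5(v=20,ok=F), VALIDATE:P4(v=19,ok=T), TRANSFORM:-, EMIT:-] out:P3(v=0); in:P5
Tick 8: [PARSE:-, VALIDATE:P5(v=20,ok=F), TRANSFORM:P4(v=95,ok=T), EMIT:-] out:-; in:-
At end of tick 8: ['-', 'P5', 'P4', '-']

Answer: - P5 P4 -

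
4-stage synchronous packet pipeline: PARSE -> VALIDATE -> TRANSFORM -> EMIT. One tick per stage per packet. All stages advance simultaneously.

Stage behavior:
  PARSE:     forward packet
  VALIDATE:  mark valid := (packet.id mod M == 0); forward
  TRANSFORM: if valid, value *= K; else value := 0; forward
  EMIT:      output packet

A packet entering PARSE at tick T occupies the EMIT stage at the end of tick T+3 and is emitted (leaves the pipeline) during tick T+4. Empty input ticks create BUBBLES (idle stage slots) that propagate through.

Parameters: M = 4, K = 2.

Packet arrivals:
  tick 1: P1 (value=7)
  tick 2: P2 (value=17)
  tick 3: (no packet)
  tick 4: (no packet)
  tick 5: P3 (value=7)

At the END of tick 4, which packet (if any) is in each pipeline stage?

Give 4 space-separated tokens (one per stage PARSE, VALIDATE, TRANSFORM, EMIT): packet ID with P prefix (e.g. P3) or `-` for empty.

Answer: - - P2 P1

Derivation:
Tick 1: [PARSE:P1(v=7,ok=F), VALIDATE:-, TRANSFORM:-, EMIT:-] out:-; in:P1
Tick 2: [PARSE:P2(v=17,ok=F), VALIDATE:P1(v=7,ok=F), TRANSFORM:-, EMIT:-] out:-; in:P2
Tick 3: [PARSE:-, VALIDATE:P2(v=17,ok=F), TRANSFORM:P1(v=0,ok=F), EMIT:-] out:-; in:-
Tick 4: [PARSE:-, VALIDATE:-, TRANSFORM:P2(v=0,ok=F), EMIT:P1(v=0,ok=F)] out:-; in:-
At end of tick 4: ['-', '-', 'P2', 'P1']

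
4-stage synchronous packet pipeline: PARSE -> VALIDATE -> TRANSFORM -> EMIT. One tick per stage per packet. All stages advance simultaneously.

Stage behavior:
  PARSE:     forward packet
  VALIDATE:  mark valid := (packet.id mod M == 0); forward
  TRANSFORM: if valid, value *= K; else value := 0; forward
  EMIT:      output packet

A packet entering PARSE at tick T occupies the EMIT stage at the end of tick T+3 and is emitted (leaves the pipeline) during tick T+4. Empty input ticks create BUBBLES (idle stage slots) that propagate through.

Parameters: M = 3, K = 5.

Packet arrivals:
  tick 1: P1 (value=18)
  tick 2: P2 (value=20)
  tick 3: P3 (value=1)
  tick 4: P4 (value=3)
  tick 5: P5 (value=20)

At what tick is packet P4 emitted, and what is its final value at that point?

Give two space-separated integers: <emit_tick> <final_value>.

Answer: 8 0

Derivation:
Tick 1: [PARSE:P1(v=18,ok=F), VALIDATE:-, TRANSFORM:-, EMIT:-] out:-; in:P1
Tick 2: [PARSE:P2(v=20,ok=F), VALIDATE:P1(v=18,ok=F), TRANSFORM:-, EMIT:-] out:-; in:P2
Tick 3: [PARSE:P3(v=1,ok=F), VALIDATE:P2(v=20,ok=F), TRANSFORM:P1(v=0,ok=F), EMIT:-] out:-; in:P3
Tick 4: [PARSE:P4(v=3,ok=F), VALIDATE:P3(v=1,ok=T), TRANSFORM:P2(v=0,ok=F), EMIT:P1(v=0,ok=F)] out:-; in:P4
Tick 5: [PARSE:P5(v=20,ok=F), VALIDATE:P4(v=3,ok=F), TRANSFORM:P3(v=5,ok=T), EMIT:P2(v=0,ok=F)] out:P1(v=0); in:P5
Tick 6: [PARSE:-, VALIDATE:P5(v=20,ok=F), TRANSFORM:P4(v=0,ok=F), EMIT:P3(v=5,ok=T)] out:P2(v=0); in:-
Tick 7: [PARSE:-, VALIDATE:-, TRANSFORM:P5(v=0,ok=F), EMIT:P4(v=0,ok=F)] out:P3(v=5); in:-
Tick 8: [PARSE:-, VALIDATE:-, TRANSFORM:-, EMIT:P5(v=0,ok=F)] out:P4(v=0); in:-
Tick 9: [PARSE:-, VALIDATE:-, TRANSFORM:-, EMIT:-] out:P5(v=0); in:-
P4: arrives tick 4, valid=False (id=4, id%3=1), emit tick 8, final value 0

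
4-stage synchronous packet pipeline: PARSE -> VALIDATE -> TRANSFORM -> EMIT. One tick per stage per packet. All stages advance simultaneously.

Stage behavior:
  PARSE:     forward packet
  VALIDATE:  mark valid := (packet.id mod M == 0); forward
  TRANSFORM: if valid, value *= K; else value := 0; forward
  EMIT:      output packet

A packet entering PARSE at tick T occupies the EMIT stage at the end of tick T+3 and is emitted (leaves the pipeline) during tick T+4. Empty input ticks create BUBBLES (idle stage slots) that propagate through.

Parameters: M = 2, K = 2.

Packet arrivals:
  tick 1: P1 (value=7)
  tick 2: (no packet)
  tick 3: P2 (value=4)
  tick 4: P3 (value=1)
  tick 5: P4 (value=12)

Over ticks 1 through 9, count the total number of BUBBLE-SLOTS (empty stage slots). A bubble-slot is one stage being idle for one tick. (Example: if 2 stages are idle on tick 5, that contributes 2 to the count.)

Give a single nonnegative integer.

Tick 1: [PARSE:P1(v=7,ok=F), VALIDATE:-, TRANSFORM:-, EMIT:-] out:-; bubbles=3
Tick 2: [PARSE:-, VALIDATE:P1(v=7,ok=F), TRANSFORM:-, EMIT:-] out:-; bubbles=3
Tick 3: [PARSE:P2(v=4,ok=F), VALIDATE:-, TRANSFORM:P1(v=0,ok=F), EMIT:-] out:-; bubbles=2
Tick 4: [PARSE:P3(v=1,ok=F), VALIDATE:P2(v=4,ok=T), TRANSFORM:-, EMIT:P1(v=0,ok=F)] out:-; bubbles=1
Tick 5: [PARSE:P4(v=12,ok=F), VALIDATE:P3(v=1,ok=F), TRANSFORM:P2(v=8,ok=T), EMIT:-] out:P1(v=0); bubbles=1
Tick 6: [PARSE:-, VALIDATE:P4(v=12,ok=T), TRANSFORM:P3(v=0,ok=F), EMIT:P2(v=8,ok=T)] out:-; bubbles=1
Tick 7: [PARSE:-, VALIDATE:-, TRANSFORM:P4(v=24,ok=T), EMIT:P3(v=0,ok=F)] out:P2(v=8); bubbles=2
Tick 8: [PARSE:-, VALIDATE:-, TRANSFORM:-, EMIT:P4(v=24,ok=T)] out:P3(v=0); bubbles=3
Tick 9: [PARSE:-, VALIDATE:-, TRANSFORM:-, EMIT:-] out:P4(v=24); bubbles=4
Total bubble-slots: 20

Answer: 20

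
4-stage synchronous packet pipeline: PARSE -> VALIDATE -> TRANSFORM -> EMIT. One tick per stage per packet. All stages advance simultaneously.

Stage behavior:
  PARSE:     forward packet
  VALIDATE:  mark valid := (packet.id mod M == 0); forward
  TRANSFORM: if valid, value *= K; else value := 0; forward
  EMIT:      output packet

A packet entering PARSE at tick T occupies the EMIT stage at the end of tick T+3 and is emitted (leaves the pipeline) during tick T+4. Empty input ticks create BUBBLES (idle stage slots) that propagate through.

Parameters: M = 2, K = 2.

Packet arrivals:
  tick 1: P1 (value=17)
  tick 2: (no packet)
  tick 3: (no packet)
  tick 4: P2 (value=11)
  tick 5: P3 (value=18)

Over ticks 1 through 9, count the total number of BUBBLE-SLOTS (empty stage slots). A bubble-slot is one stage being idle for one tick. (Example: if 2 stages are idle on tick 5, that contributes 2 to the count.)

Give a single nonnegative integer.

Tick 1: [PARSE:P1(v=17,ok=F), VALIDATE:-, TRANSFORM:-, EMIT:-] out:-; bubbles=3
Tick 2: [PARSE:-, VALIDATE:P1(v=17,ok=F), TRANSFORM:-, EMIT:-] out:-; bubbles=3
Tick 3: [PARSE:-, VALIDATE:-, TRANSFORM:P1(v=0,ok=F), EMIT:-] out:-; bubbles=3
Tick 4: [PARSE:P2(v=11,ok=F), VALIDATE:-, TRANSFORM:-, EMIT:P1(v=0,ok=F)] out:-; bubbles=2
Tick 5: [PARSE:P3(v=18,ok=F), VALIDATE:P2(v=11,ok=T), TRANSFORM:-, EMIT:-] out:P1(v=0); bubbles=2
Tick 6: [PARSE:-, VALIDATE:P3(v=18,ok=F), TRANSFORM:P2(v=22,ok=T), EMIT:-] out:-; bubbles=2
Tick 7: [PARSE:-, VALIDATE:-, TRANSFORM:P3(v=0,ok=F), EMIT:P2(v=22,ok=T)] out:-; bubbles=2
Tick 8: [PARSE:-, VALIDATE:-, TRANSFORM:-, EMIT:P3(v=0,ok=F)] out:P2(v=22); bubbles=3
Tick 9: [PARSE:-, VALIDATE:-, TRANSFORM:-, EMIT:-] out:P3(v=0); bubbles=4
Total bubble-slots: 24

Answer: 24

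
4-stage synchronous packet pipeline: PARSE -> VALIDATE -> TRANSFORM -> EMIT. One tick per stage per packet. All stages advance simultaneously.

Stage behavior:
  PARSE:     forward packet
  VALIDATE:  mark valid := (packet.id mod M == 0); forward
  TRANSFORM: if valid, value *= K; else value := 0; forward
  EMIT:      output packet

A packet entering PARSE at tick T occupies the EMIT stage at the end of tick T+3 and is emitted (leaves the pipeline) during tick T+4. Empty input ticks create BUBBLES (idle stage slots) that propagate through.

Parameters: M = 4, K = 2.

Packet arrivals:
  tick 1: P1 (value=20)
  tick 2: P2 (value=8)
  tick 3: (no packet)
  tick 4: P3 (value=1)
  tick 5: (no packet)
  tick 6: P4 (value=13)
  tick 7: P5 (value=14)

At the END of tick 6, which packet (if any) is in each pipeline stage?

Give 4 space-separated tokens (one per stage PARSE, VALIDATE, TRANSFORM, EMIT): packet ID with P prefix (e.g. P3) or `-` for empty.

Tick 1: [PARSE:P1(v=20,ok=F), VALIDATE:-, TRANSFORM:-, EMIT:-] out:-; in:P1
Tick 2: [PARSE:P2(v=8,ok=F), VALIDATE:P1(v=20,ok=F), TRANSFORM:-, EMIT:-] out:-; in:P2
Tick 3: [PARSE:-, VALIDATE:P2(v=8,ok=F), TRANSFORM:P1(v=0,ok=F), EMIT:-] out:-; in:-
Tick 4: [PARSE:P3(v=1,ok=F), VALIDATE:-, TRANSFORM:P2(v=0,ok=F), EMIT:P1(v=0,ok=F)] out:-; in:P3
Tick 5: [PARSE:-, VALIDATE:P3(v=1,ok=F), TRANSFORM:-, EMIT:P2(v=0,ok=F)] out:P1(v=0); in:-
Tick 6: [PARSE:P4(v=13,ok=F), VALIDATE:-, TRANSFORM:P3(v=0,ok=F), EMIT:-] out:P2(v=0); in:P4
At end of tick 6: ['P4', '-', 'P3', '-']

Answer: P4 - P3 -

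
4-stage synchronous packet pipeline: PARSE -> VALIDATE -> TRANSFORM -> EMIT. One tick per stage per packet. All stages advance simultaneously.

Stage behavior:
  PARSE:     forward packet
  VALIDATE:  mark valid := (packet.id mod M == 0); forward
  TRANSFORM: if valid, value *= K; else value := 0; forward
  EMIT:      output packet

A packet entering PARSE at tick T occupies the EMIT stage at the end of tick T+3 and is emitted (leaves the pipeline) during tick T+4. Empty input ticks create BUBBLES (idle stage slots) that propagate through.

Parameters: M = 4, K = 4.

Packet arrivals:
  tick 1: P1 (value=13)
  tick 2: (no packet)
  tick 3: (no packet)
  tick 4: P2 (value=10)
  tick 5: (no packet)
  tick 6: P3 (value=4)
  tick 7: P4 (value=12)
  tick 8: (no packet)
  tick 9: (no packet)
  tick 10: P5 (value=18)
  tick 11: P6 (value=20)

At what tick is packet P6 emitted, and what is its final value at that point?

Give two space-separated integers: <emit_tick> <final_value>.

Tick 1: [PARSE:P1(v=13,ok=F), VALIDATE:-, TRANSFORM:-, EMIT:-] out:-; in:P1
Tick 2: [PARSE:-, VALIDATE:P1(v=13,ok=F), TRANSFORM:-, EMIT:-] out:-; in:-
Tick 3: [PARSE:-, VALIDATE:-, TRANSFORM:P1(v=0,ok=F), EMIT:-] out:-; in:-
Tick 4: [PARSE:P2(v=10,ok=F), VALIDATE:-, TRANSFORM:-, EMIT:P1(v=0,ok=F)] out:-; in:P2
Tick 5: [PARSE:-, VALIDATE:P2(v=10,ok=F), TRANSFORM:-, EMIT:-] out:P1(v=0); in:-
Tick 6: [PARSE:P3(v=4,ok=F), VALIDATE:-, TRANSFORM:P2(v=0,ok=F), EMIT:-] out:-; in:P3
Tick 7: [PARSE:P4(v=12,ok=F), VALIDATE:P3(v=4,ok=F), TRANSFORM:-, EMIT:P2(v=0,ok=F)] out:-; in:P4
Tick 8: [PARSE:-, VALIDATE:P4(v=12,ok=T), TRANSFORM:P3(v=0,ok=F), EMIT:-] out:P2(v=0); in:-
Tick 9: [PARSE:-, VALIDATE:-, TRANSFORM:P4(v=48,ok=T), EMIT:P3(v=0,ok=F)] out:-; in:-
Tick 10: [PARSE:P5(v=18,ok=F), VALIDATE:-, TRANSFORM:-, EMIT:P4(v=48,ok=T)] out:P3(v=0); in:P5
Tick 11: [PARSE:P6(v=20,ok=F), VALIDATE:P5(v=18,ok=F), TRANSFORM:-, EMIT:-] out:P4(v=48); in:P6
Tick 12: [PARSE:-, VALIDATE:P6(v=20,ok=F), TRANSFORM:P5(v=0,ok=F), EMIT:-] out:-; in:-
Tick 13: [PARSE:-, VALIDATE:-, TRANSFORM:P6(v=0,ok=F), EMIT:P5(v=0,ok=F)] out:-; in:-
Tick 14: [PARSE:-, VALIDATE:-, TRANSFORM:-, EMIT:P6(v=0,ok=F)] out:P5(v=0); in:-
Tick 15: [PARSE:-, VALIDATE:-, TRANSFORM:-, EMIT:-] out:P6(v=0); in:-
P6: arrives tick 11, valid=False (id=6, id%4=2), emit tick 15, final value 0

Answer: 15 0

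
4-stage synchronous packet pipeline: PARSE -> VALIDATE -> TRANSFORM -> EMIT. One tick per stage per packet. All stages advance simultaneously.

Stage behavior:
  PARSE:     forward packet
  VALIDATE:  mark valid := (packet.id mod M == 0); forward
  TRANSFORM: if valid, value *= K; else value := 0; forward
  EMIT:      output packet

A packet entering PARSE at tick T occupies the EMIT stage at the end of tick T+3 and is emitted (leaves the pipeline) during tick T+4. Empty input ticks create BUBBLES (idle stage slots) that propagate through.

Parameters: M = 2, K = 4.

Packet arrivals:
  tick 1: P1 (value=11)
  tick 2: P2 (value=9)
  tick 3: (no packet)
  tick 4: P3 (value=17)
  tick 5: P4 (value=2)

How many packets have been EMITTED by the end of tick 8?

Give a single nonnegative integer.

Answer: 3

Derivation:
Tick 1: [PARSE:P1(v=11,ok=F), VALIDATE:-, TRANSFORM:-, EMIT:-] out:-; in:P1
Tick 2: [PARSE:P2(v=9,ok=F), VALIDATE:P1(v=11,ok=F), TRANSFORM:-, EMIT:-] out:-; in:P2
Tick 3: [PARSE:-, VALIDATE:P2(v=9,ok=T), TRANSFORM:P1(v=0,ok=F), EMIT:-] out:-; in:-
Tick 4: [PARSE:P3(v=17,ok=F), VALIDATE:-, TRANSFORM:P2(v=36,ok=T), EMIT:P1(v=0,ok=F)] out:-; in:P3
Tick 5: [PARSE:P4(v=2,ok=F), VALIDATE:P3(v=17,ok=F), TRANSFORM:-, EMIT:P2(v=36,ok=T)] out:P1(v=0); in:P4
Tick 6: [PARSE:-, VALIDATE:P4(v=2,ok=T), TRANSFORM:P3(v=0,ok=F), EMIT:-] out:P2(v=36); in:-
Tick 7: [PARSE:-, VALIDATE:-, TRANSFORM:P4(v=8,ok=T), EMIT:P3(v=0,ok=F)] out:-; in:-
Tick 8: [PARSE:-, VALIDATE:-, TRANSFORM:-, EMIT:P4(v=8,ok=T)] out:P3(v=0); in:-
Emitted by tick 8: ['P1', 'P2', 'P3']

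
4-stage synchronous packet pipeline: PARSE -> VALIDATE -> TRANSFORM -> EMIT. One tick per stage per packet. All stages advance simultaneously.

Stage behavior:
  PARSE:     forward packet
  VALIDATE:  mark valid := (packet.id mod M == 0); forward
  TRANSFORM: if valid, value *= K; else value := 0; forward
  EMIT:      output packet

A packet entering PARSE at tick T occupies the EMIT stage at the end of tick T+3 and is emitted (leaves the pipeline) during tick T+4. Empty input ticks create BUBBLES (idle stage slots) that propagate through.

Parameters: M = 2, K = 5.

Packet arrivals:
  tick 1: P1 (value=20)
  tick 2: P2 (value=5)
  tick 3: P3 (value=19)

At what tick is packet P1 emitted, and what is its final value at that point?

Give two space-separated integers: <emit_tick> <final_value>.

Tick 1: [PARSE:P1(v=20,ok=F), VALIDATE:-, TRANSFORM:-, EMIT:-] out:-; in:P1
Tick 2: [PARSE:P2(v=5,ok=F), VALIDATE:P1(v=20,ok=F), TRANSFORM:-, EMIT:-] out:-; in:P2
Tick 3: [PARSE:P3(v=19,ok=F), VALIDATE:P2(v=5,ok=T), TRANSFORM:P1(v=0,ok=F), EMIT:-] out:-; in:P3
Tick 4: [PARSE:-, VALIDATE:P3(v=19,ok=F), TRANSFORM:P2(v=25,ok=T), EMIT:P1(v=0,ok=F)] out:-; in:-
Tick 5: [PARSE:-, VALIDATE:-, TRANSFORM:P3(v=0,ok=F), EMIT:P2(v=25,ok=T)] out:P1(v=0); in:-
Tick 6: [PARSE:-, VALIDATE:-, TRANSFORM:-, EMIT:P3(v=0,ok=F)] out:P2(v=25); in:-
Tick 7: [PARSE:-, VALIDATE:-, TRANSFORM:-, EMIT:-] out:P3(v=0); in:-
P1: arrives tick 1, valid=False (id=1, id%2=1), emit tick 5, final value 0

Answer: 5 0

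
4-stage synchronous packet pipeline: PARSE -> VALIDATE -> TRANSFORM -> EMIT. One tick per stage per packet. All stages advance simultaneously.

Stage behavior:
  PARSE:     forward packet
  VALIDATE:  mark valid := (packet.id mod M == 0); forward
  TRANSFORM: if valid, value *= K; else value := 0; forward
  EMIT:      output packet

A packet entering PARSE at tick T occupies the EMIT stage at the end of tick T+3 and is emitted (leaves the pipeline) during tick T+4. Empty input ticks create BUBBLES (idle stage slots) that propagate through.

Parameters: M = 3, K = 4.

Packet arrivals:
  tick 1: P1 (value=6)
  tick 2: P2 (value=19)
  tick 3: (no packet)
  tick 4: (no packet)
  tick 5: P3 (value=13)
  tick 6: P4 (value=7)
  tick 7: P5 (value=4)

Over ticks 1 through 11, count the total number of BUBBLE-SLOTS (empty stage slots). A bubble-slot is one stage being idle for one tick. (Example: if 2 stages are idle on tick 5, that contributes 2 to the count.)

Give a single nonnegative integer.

Tick 1: [PARSE:P1(v=6,ok=F), VALIDATE:-, TRANSFORM:-, EMIT:-] out:-; bubbles=3
Tick 2: [PARSE:P2(v=19,ok=F), VALIDATE:P1(v=6,ok=F), TRANSFORM:-, EMIT:-] out:-; bubbles=2
Tick 3: [PARSE:-, VALIDATE:P2(v=19,ok=F), TRANSFORM:P1(v=0,ok=F), EMIT:-] out:-; bubbles=2
Tick 4: [PARSE:-, VALIDATE:-, TRANSFORM:P2(v=0,ok=F), EMIT:P1(v=0,ok=F)] out:-; bubbles=2
Tick 5: [PARSE:P3(v=13,ok=F), VALIDATE:-, TRANSFORM:-, EMIT:P2(v=0,ok=F)] out:P1(v=0); bubbles=2
Tick 6: [PARSE:P4(v=7,ok=F), VALIDATE:P3(v=13,ok=T), TRANSFORM:-, EMIT:-] out:P2(v=0); bubbles=2
Tick 7: [PARSE:P5(v=4,ok=F), VALIDATE:P4(v=7,ok=F), TRANSFORM:P3(v=52,ok=T), EMIT:-] out:-; bubbles=1
Tick 8: [PARSE:-, VALIDATE:P5(v=4,ok=F), TRANSFORM:P4(v=0,ok=F), EMIT:P3(v=52,ok=T)] out:-; bubbles=1
Tick 9: [PARSE:-, VALIDATE:-, TRANSFORM:P5(v=0,ok=F), EMIT:P4(v=0,ok=F)] out:P3(v=52); bubbles=2
Tick 10: [PARSE:-, VALIDATE:-, TRANSFORM:-, EMIT:P5(v=0,ok=F)] out:P4(v=0); bubbles=3
Tick 11: [PARSE:-, VALIDATE:-, TRANSFORM:-, EMIT:-] out:P5(v=0); bubbles=4
Total bubble-slots: 24

Answer: 24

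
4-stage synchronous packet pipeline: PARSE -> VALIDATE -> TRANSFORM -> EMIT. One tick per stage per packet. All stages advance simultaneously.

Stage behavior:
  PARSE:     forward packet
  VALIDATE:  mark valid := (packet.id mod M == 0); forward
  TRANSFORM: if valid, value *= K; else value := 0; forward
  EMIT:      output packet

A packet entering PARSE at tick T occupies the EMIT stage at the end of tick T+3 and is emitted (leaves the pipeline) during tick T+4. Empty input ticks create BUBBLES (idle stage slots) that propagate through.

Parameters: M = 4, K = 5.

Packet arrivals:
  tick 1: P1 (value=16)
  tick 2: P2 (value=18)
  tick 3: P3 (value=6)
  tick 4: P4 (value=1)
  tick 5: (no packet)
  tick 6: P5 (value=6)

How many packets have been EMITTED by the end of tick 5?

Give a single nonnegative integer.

Tick 1: [PARSE:P1(v=16,ok=F), VALIDATE:-, TRANSFORM:-, EMIT:-] out:-; in:P1
Tick 2: [PARSE:P2(v=18,ok=F), VALIDATE:P1(v=16,ok=F), TRANSFORM:-, EMIT:-] out:-; in:P2
Tick 3: [PARSE:P3(v=6,ok=F), VALIDATE:P2(v=18,ok=F), TRANSFORM:P1(v=0,ok=F), EMIT:-] out:-; in:P3
Tick 4: [PARSE:P4(v=1,ok=F), VALIDATE:P3(v=6,ok=F), TRANSFORM:P2(v=0,ok=F), EMIT:P1(v=0,ok=F)] out:-; in:P4
Tick 5: [PARSE:-, VALIDATE:P4(v=1,ok=T), TRANSFORM:P3(v=0,ok=F), EMIT:P2(v=0,ok=F)] out:P1(v=0); in:-
Emitted by tick 5: ['P1']

Answer: 1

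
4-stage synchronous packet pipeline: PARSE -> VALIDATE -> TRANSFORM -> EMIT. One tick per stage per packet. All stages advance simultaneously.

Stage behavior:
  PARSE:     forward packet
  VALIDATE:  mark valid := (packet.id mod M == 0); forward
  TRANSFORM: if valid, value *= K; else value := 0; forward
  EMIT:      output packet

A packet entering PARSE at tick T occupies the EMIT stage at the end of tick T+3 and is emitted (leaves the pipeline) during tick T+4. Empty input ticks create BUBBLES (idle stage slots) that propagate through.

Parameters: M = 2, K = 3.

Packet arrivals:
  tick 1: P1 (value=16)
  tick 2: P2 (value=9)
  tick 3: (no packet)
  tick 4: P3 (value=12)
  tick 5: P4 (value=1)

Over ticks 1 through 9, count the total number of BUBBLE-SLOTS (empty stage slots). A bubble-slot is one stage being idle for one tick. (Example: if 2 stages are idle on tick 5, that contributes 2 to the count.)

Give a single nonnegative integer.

Tick 1: [PARSE:P1(v=16,ok=F), VALIDATE:-, TRANSFORM:-, EMIT:-] out:-; bubbles=3
Tick 2: [PARSE:P2(v=9,ok=F), VALIDATE:P1(v=16,ok=F), TRANSFORM:-, EMIT:-] out:-; bubbles=2
Tick 3: [PARSE:-, VALIDATE:P2(v=9,ok=T), TRANSFORM:P1(v=0,ok=F), EMIT:-] out:-; bubbles=2
Tick 4: [PARSE:P3(v=12,ok=F), VALIDATE:-, TRANSFORM:P2(v=27,ok=T), EMIT:P1(v=0,ok=F)] out:-; bubbles=1
Tick 5: [PARSE:P4(v=1,ok=F), VALIDATE:P3(v=12,ok=F), TRANSFORM:-, EMIT:P2(v=27,ok=T)] out:P1(v=0); bubbles=1
Tick 6: [PARSE:-, VALIDATE:P4(v=1,ok=T), TRANSFORM:P3(v=0,ok=F), EMIT:-] out:P2(v=27); bubbles=2
Tick 7: [PARSE:-, VALIDATE:-, TRANSFORM:P4(v=3,ok=T), EMIT:P3(v=0,ok=F)] out:-; bubbles=2
Tick 8: [PARSE:-, VALIDATE:-, TRANSFORM:-, EMIT:P4(v=3,ok=T)] out:P3(v=0); bubbles=3
Tick 9: [PARSE:-, VALIDATE:-, TRANSFORM:-, EMIT:-] out:P4(v=3); bubbles=4
Total bubble-slots: 20

Answer: 20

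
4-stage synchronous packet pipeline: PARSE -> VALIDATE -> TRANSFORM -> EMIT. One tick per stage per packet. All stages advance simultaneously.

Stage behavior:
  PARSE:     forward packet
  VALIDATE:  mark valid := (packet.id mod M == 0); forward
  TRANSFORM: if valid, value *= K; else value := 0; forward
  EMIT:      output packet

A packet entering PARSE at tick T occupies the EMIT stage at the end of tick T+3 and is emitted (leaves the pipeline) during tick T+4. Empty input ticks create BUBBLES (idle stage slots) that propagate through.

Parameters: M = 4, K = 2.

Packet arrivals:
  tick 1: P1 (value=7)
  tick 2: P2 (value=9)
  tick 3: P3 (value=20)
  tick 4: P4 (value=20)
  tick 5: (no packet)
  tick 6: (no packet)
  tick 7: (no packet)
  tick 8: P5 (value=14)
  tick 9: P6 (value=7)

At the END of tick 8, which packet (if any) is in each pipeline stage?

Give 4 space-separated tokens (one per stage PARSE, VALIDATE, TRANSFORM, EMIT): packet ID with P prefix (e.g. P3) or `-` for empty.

Tick 1: [PARSE:P1(v=7,ok=F), VALIDATE:-, TRANSFORM:-, EMIT:-] out:-; in:P1
Tick 2: [PARSE:P2(v=9,ok=F), VALIDATE:P1(v=7,ok=F), TRANSFORM:-, EMIT:-] out:-; in:P2
Tick 3: [PARSE:P3(v=20,ok=F), VALIDATE:P2(v=9,ok=F), TRANSFORM:P1(v=0,ok=F), EMIT:-] out:-; in:P3
Tick 4: [PARSE:P4(v=20,ok=F), VALIDATE:P3(v=20,ok=F), TRANSFORM:P2(v=0,ok=F), EMIT:P1(v=0,ok=F)] out:-; in:P4
Tick 5: [PARSE:-, VALIDATE:P4(v=20,ok=T), TRANSFORM:P3(v=0,ok=F), EMIT:P2(v=0,ok=F)] out:P1(v=0); in:-
Tick 6: [PARSE:-, VALIDATE:-, TRANSFORM:P4(v=40,ok=T), EMIT:P3(v=0,ok=F)] out:P2(v=0); in:-
Tick 7: [PARSE:-, VALIDATE:-, TRANSFORM:-, EMIT:P4(v=40,ok=T)] out:P3(v=0); in:-
Tick 8: [PARSE:P5(v=14,ok=F), VALIDATE:-, TRANSFORM:-, EMIT:-] out:P4(v=40); in:P5
At end of tick 8: ['P5', '-', '-', '-']

Answer: P5 - - -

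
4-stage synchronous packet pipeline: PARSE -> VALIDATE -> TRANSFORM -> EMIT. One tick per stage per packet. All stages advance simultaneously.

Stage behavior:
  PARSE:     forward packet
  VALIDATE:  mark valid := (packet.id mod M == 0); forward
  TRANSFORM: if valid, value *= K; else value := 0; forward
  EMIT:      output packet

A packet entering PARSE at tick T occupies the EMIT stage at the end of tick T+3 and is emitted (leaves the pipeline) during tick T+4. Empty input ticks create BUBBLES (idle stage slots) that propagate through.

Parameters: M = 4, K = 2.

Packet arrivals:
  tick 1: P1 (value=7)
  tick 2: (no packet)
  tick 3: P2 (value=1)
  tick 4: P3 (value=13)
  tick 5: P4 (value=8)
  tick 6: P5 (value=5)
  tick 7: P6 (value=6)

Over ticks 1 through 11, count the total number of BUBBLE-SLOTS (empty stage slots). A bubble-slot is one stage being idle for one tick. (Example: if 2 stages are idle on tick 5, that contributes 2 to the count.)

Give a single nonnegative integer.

Tick 1: [PARSE:P1(v=7,ok=F), VALIDATE:-, TRANSFORM:-, EMIT:-] out:-; bubbles=3
Tick 2: [PARSE:-, VALIDATE:P1(v=7,ok=F), TRANSFORM:-, EMIT:-] out:-; bubbles=3
Tick 3: [PARSE:P2(v=1,ok=F), VALIDATE:-, TRANSFORM:P1(v=0,ok=F), EMIT:-] out:-; bubbles=2
Tick 4: [PARSE:P3(v=13,ok=F), VALIDATE:P2(v=1,ok=F), TRANSFORM:-, EMIT:P1(v=0,ok=F)] out:-; bubbles=1
Tick 5: [PARSE:P4(v=8,ok=F), VALIDATE:P3(v=13,ok=F), TRANSFORM:P2(v=0,ok=F), EMIT:-] out:P1(v=0); bubbles=1
Tick 6: [PARSE:P5(v=5,ok=F), VALIDATE:P4(v=8,ok=T), TRANSFORM:P3(v=0,ok=F), EMIT:P2(v=0,ok=F)] out:-; bubbles=0
Tick 7: [PARSE:P6(v=6,ok=F), VALIDATE:P5(v=5,ok=F), TRANSFORM:P4(v=16,ok=T), EMIT:P3(v=0,ok=F)] out:P2(v=0); bubbles=0
Tick 8: [PARSE:-, VALIDATE:P6(v=6,ok=F), TRANSFORM:P5(v=0,ok=F), EMIT:P4(v=16,ok=T)] out:P3(v=0); bubbles=1
Tick 9: [PARSE:-, VALIDATE:-, TRANSFORM:P6(v=0,ok=F), EMIT:P5(v=0,ok=F)] out:P4(v=16); bubbles=2
Tick 10: [PARSE:-, VALIDATE:-, TRANSFORM:-, EMIT:P6(v=0,ok=F)] out:P5(v=0); bubbles=3
Tick 11: [PARSE:-, VALIDATE:-, TRANSFORM:-, EMIT:-] out:P6(v=0); bubbles=4
Total bubble-slots: 20

Answer: 20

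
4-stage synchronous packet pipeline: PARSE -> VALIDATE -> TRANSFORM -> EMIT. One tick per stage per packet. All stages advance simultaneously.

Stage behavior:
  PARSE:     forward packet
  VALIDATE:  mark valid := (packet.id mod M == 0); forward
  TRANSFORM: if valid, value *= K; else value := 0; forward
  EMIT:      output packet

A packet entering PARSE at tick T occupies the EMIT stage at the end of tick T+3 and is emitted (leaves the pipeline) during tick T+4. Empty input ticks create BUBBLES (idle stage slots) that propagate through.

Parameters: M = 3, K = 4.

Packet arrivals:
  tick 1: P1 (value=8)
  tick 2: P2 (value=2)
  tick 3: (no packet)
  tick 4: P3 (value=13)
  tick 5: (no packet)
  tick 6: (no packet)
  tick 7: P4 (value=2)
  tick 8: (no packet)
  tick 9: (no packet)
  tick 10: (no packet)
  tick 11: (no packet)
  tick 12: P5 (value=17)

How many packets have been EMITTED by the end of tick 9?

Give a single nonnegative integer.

Tick 1: [PARSE:P1(v=8,ok=F), VALIDATE:-, TRANSFORM:-, EMIT:-] out:-; in:P1
Tick 2: [PARSE:P2(v=2,ok=F), VALIDATE:P1(v=8,ok=F), TRANSFORM:-, EMIT:-] out:-; in:P2
Tick 3: [PARSE:-, VALIDATE:P2(v=2,ok=F), TRANSFORM:P1(v=0,ok=F), EMIT:-] out:-; in:-
Tick 4: [PARSE:P3(v=13,ok=F), VALIDATE:-, TRANSFORM:P2(v=0,ok=F), EMIT:P1(v=0,ok=F)] out:-; in:P3
Tick 5: [PARSE:-, VALIDATE:P3(v=13,ok=T), TRANSFORM:-, EMIT:P2(v=0,ok=F)] out:P1(v=0); in:-
Tick 6: [PARSE:-, VALIDATE:-, TRANSFORM:P3(v=52,ok=T), EMIT:-] out:P2(v=0); in:-
Tick 7: [PARSE:P4(v=2,ok=F), VALIDATE:-, TRANSFORM:-, EMIT:P3(v=52,ok=T)] out:-; in:P4
Tick 8: [PARSE:-, VALIDATE:P4(v=2,ok=F), TRANSFORM:-, EMIT:-] out:P3(v=52); in:-
Tick 9: [PARSE:-, VALIDATE:-, TRANSFORM:P4(v=0,ok=F), EMIT:-] out:-; in:-
Emitted by tick 9: ['P1', 'P2', 'P3']

Answer: 3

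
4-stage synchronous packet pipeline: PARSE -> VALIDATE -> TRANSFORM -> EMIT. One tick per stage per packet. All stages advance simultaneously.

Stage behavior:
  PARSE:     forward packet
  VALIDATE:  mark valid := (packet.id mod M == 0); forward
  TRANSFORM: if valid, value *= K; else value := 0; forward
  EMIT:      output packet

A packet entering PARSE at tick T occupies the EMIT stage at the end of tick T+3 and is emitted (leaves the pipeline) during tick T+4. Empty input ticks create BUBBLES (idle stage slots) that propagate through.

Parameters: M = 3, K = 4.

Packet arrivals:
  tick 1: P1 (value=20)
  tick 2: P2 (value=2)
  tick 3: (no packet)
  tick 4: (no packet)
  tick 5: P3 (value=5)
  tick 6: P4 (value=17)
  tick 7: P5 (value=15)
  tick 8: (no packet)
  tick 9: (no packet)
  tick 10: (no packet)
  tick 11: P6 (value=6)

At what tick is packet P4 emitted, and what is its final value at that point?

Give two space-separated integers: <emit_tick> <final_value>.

Tick 1: [PARSE:P1(v=20,ok=F), VALIDATE:-, TRANSFORM:-, EMIT:-] out:-; in:P1
Tick 2: [PARSE:P2(v=2,ok=F), VALIDATE:P1(v=20,ok=F), TRANSFORM:-, EMIT:-] out:-; in:P2
Tick 3: [PARSE:-, VALIDATE:P2(v=2,ok=F), TRANSFORM:P1(v=0,ok=F), EMIT:-] out:-; in:-
Tick 4: [PARSE:-, VALIDATE:-, TRANSFORM:P2(v=0,ok=F), EMIT:P1(v=0,ok=F)] out:-; in:-
Tick 5: [PARSE:P3(v=5,ok=F), VALIDATE:-, TRANSFORM:-, EMIT:P2(v=0,ok=F)] out:P1(v=0); in:P3
Tick 6: [PARSE:P4(v=17,ok=F), VALIDATE:P3(v=5,ok=T), TRANSFORM:-, EMIT:-] out:P2(v=0); in:P4
Tick 7: [PARSE:P5(v=15,ok=F), VALIDATE:P4(v=17,ok=F), TRANSFORM:P3(v=20,ok=T), EMIT:-] out:-; in:P5
Tick 8: [PARSE:-, VALIDATE:P5(v=15,ok=F), TRANSFORM:P4(v=0,ok=F), EMIT:P3(v=20,ok=T)] out:-; in:-
Tick 9: [PARSE:-, VALIDATE:-, TRANSFORM:P5(v=0,ok=F), EMIT:P4(v=0,ok=F)] out:P3(v=20); in:-
Tick 10: [PARSE:-, VALIDATE:-, TRANSFORM:-, EMIT:P5(v=0,ok=F)] out:P4(v=0); in:-
Tick 11: [PARSE:P6(v=6,ok=F), VALIDATE:-, TRANSFORM:-, EMIT:-] out:P5(v=0); in:P6
Tick 12: [PARSE:-, VALIDATE:P6(v=6,ok=T), TRANSFORM:-, EMIT:-] out:-; in:-
Tick 13: [PARSE:-, VALIDATE:-, TRANSFORM:P6(v=24,ok=T), EMIT:-] out:-; in:-
Tick 14: [PARSE:-, VALIDATE:-, TRANSFORM:-, EMIT:P6(v=24,ok=T)] out:-; in:-
Tick 15: [PARSE:-, VALIDATE:-, TRANSFORM:-, EMIT:-] out:P6(v=24); in:-
P4: arrives tick 6, valid=False (id=4, id%3=1), emit tick 10, final value 0

Answer: 10 0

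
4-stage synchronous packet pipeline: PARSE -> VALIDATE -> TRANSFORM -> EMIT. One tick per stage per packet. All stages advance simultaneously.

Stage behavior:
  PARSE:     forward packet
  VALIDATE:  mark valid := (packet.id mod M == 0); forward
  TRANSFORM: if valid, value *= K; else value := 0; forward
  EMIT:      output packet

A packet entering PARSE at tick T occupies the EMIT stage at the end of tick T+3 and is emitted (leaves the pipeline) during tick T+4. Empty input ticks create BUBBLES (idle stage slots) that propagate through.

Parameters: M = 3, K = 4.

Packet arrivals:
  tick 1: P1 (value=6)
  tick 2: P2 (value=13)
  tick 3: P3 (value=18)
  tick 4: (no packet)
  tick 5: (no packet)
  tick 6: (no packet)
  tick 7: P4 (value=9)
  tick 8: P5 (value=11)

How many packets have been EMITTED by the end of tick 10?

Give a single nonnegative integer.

Answer: 3

Derivation:
Tick 1: [PARSE:P1(v=6,ok=F), VALIDATE:-, TRANSFORM:-, EMIT:-] out:-; in:P1
Tick 2: [PARSE:P2(v=13,ok=F), VALIDATE:P1(v=6,ok=F), TRANSFORM:-, EMIT:-] out:-; in:P2
Tick 3: [PARSE:P3(v=18,ok=F), VALIDATE:P2(v=13,ok=F), TRANSFORM:P1(v=0,ok=F), EMIT:-] out:-; in:P3
Tick 4: [PARSE:-, VALIDATE:P3(v=18,ok=T), TRANSFORM:P2(v=0,ok=F), EMIT:P1(v=0,ok=F)] out:-; in:-
Tick 5: [PARSE:-, VALIDATE:-, TRANSFORM:P3(v=72,ok=T), EMIT:P2(v=0,ok=F)] out:P1(v=0); in:-
Tick 6: [PARSE:-, VALIDATE:-, TRANSFORM:-, EMIT:P3(v=72,ok=T)] out:P2(v=0); in:-
Tick 7: [PARSE:P4(v=9,ok=F), VALIDATE:-, TRANSFORM:-, EMIT:-] out:P3(v=72); in:P4
Tick 8: [PARSE:P5(v=11,ok=F), VALIDATE:P4(v=9,ok=F), TRANSFORM:-, EMIT:-] out:-; in:P5
Tick 9: [PARSE:-, VALIDATE:P5(v=11,ok=F), TRANSFORM:P4(v=0,ok=F), EMIT:-] out:-; in:-
Tick 10: [PARSE:-, VALIDATE:-, TRANSFORM:P5(v=0,ok=F), EMIT:P4(v=0,ok=F)] out:-; in:-
Emitted by tick 10: ['P1', 'P2', 'P3']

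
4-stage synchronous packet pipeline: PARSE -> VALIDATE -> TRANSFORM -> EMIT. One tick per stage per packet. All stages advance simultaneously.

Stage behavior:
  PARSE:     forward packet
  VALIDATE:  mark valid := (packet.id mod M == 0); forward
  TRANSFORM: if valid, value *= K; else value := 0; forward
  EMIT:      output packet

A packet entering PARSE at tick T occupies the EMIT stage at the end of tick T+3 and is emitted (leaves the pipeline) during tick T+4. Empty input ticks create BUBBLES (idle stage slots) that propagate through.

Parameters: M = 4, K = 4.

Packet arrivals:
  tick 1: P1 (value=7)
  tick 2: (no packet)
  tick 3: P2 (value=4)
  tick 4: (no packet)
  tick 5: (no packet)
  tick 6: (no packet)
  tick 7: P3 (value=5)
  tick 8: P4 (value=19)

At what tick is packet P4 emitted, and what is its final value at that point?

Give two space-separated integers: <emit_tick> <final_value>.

Answer: 12 76

Derivation:
Tick 1: [PARSE:P1(v=7,ok=F), VALIDATE:-, TRANSFORM:-, EMIT:-] out:-; in:P1
Tick 2: [PARSE:-, VALIDATE:P1(v=7,ok=F), TRANSFORM:-, EMIT:-] out:-; in:-
Tick 3: [PARSE:P2(v=4,ok=F), VALIDATE:-, TRANSFORM:P1(v=0,ok=F), EMIT:-] out:-; in:P2
Tick 4: [PARSE:-, VALIDATE:P2(v=4,ok=F), TRANSFORM:-, EMIT:P1(v=0,ok=F)] out:-; in:-
Tick 5: [PARSE:-, VALIDATE:-, TRANSFORM:P2(v=0,ok=F), EMIT:-] out:P1(v=0); in:-
Tick 6: [PARSE:-, VALIDATE:-, TRANSFORM:-, EMIT:P2(v=0,ok=F)] out:-; in:-
Tick 7: [PARSE:P3(v=5,ok=F), VALIDATE:-, TRANSFORM:-, EMIT:-] out:P2(v=0); in:P3
Tick 8: [PARSE:P4(v=19,ok=F), VALIDATE:P3(v=5,ok=F), TRANSFORM:-, EMIT:-] out:-; in:P4
Tick 9: [PARSE:-, VALIDATE:P4(v=19,ok=T), TRANSFORM:P3(v=0,ok=F), EMIT:-] out:-; in:-
Tick 10: [PARSE:-, VALIDATE:-, TRANSFORM:P4(v=76,ok=T), EMIT:P3(v=0,ok=F)] out:-; in:-
Tick 11: [PARSE:-, VALIDATE:-, TRANSFORM:-, EMIT:P4(v=76,ok=T)] out:P3(v=0); in:-
Tick 12: [PARSE:-, VALIDATE:-, TRANSFORM:-, EMIT:-] out:P4(v=76); in:-
P4: arrives tick 8, valid=True (id=4, id%4=0), emit tick 12, final value 76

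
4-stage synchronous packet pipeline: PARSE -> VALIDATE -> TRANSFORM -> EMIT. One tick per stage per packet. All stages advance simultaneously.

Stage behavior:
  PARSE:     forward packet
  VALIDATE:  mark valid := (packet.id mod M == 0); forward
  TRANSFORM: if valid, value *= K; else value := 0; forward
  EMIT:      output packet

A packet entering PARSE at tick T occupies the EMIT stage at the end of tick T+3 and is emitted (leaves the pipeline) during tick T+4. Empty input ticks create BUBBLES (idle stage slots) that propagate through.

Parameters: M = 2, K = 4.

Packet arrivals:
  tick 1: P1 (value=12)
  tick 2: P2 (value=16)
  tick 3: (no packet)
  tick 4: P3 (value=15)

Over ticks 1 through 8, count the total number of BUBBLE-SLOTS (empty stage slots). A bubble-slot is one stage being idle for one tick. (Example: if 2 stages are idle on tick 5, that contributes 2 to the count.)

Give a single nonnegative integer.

Tick 1: [PARSE:P1(v=12,ok=F), VALIDATE:-, TRANSFORM:-, EMIT:-] out:-; bubbles=3
Tick 2: [PARSE:P2(v=16,ok=F), VALIDATE:P1(v=12,ok=F), TRANSFORM:-, EMIT:-] out:-; bubbles=2
Tick 3: [PARSE:-, VALIDATE:P2(v=16,ok=T), TRANSFORM:P1(v=0,ok=F), EMIT:-] out:-; bubbles=2
Tick 4: [PARSE:P3(v=15,ok=F), VALIDATE:-, TRANSFORM:P2(v=64,ok=T), EMIT:P1(v=0,ok=F)] out:-; bubbles=1
Tick 5: [PARSE:-, VALIDATE:P3(v=15,ok=F), TRANSFORM:-, EMIT:P2(v=64,ok=T)] out:P1(v=0); bubbles=2
Tick 6: [PARSE:-, VALIDATE:-, TRANSFORM:P3(v=0,ok=F), EMIT:-] out:P2(v=64); bubbles=3
Tick 7: [PARSE:-, VALIDATE:-, TRANSFORM:-, EMIT:P3(v=0,ok=F)] out:-; bubbles=3
Tick 8: [PARSE:-, VALIDATE:-, TRANSFORM:-, EMIT:-] out:P3(v=0); bubbles=4
Total bubble-slots: 20

Answer: 20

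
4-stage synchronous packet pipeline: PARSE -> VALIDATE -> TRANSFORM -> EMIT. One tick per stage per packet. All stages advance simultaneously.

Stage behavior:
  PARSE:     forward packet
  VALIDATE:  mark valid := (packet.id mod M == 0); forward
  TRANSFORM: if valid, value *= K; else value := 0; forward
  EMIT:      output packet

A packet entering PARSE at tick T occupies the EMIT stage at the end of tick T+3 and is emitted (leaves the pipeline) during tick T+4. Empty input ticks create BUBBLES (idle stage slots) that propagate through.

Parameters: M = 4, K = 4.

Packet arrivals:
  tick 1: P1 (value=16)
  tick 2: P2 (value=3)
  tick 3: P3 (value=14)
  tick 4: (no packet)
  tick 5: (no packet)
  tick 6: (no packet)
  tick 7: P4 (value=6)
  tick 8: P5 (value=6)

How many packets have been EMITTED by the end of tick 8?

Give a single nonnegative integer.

Tick 1: [PARSE:P1(v=16,ok=F), VALIDATE:-, TRANSFORM:-, EMIT:-] out:-; in:P1
Tick 2: [PARSE:P2(v=3,ok=F), VALIDATE:P1(v=16,ok=F), TRANSFORM:-, EMIT:-] out:-; in:P2
Tick 3: [PARSE:P3(v=14,ok=F), VALIDATE:P2(v=3,ok=F), TRANSFORM:P1(v=0,ok=F), EMIT:-] out:-; in:P3
Tick 4: [PARSE:-, VALIDATE:P3(v=14,ok=F), TRANSFORM:P2(v=0,ok=F), EMIT:P1(v=0,ok=F)] out:-; in:-
Tick 5: [PARSE:-, VALIDATE:-, TRANSFORM:P3(v=0,ok=F), EMIT:P2(v=0,ok=F)] out:P1(v=0); in:-
Tick 6: [PARSE:-, VALIDATE:-, TRANSFORM:-, EMIT:P3(v=0,ok=F)] out:P2(v=0); in:-
Tick 7: [PARSE:P4(v=6,ok=F), VALIDATE:-, TRANSFORM:-, EMIT:-] out:P3(v=0); in:P4
Tick 8: [PARSE:P5(v=6,ok=F), VALIDATE:P4(v=6,ok=T), TRANSFORM:-, EMIT:-] out:-; in:P5
Emitted by tick 8: ['P1', 'P2', 'P3']

Answer: 3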